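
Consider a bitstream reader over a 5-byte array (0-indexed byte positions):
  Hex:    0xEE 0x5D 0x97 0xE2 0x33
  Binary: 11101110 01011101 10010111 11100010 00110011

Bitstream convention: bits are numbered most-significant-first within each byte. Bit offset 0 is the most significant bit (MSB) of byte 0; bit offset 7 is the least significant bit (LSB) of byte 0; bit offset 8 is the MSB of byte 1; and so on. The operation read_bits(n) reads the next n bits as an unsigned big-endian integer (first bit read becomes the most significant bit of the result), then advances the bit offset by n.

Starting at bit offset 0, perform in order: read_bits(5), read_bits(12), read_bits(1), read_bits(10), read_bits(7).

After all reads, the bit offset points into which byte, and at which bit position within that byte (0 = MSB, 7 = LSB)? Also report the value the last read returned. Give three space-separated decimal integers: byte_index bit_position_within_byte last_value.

Read 1: bits[0:5] width=5 -> value=29 (bin 11101); offset now 5 = byte 0 bit 5; 35 bits remain
Read 2: bits[5:17] width=12 -> value=3259 (bin 110010111011); offset now 17 = byte 2 bit 1; 23 bits remain
Read 3: bits[17:18] width=1 -> value=0 (bin 0); offset now 18 = byte 2 bit 2; 22 bits remain
Read 4: bits[18:28] width=10 -> value=382 (bin 0101111110); offset now 28 = byte 3 bit 4; 12 bits remain
Read 5: bits[28:35] width=7 -> value=17 (bin 0010001); offset now 35 = byte 4 bit 3; 5 bits remain

Answer: 4 3 17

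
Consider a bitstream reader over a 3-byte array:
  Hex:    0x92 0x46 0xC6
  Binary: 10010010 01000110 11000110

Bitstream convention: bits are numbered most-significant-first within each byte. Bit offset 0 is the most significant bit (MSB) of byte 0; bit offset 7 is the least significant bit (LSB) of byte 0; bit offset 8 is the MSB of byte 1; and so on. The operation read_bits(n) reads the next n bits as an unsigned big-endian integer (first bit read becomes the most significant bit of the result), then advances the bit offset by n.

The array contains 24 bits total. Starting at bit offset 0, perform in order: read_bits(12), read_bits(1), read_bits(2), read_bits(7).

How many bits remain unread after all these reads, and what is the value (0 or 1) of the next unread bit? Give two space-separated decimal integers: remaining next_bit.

Read 1: bits[0:12] width=12 -> value=2340 (bin 100100100100); offset now 12 = byte 1 bit 4; 12 bits remain
Read 2: bits[12:13] width=1 -> value=0 (bin 0); offset now 13 = byte 1 bit 5; 11 bits remain
Read 3: bits[13:15] width=2 -> value=3 (bin 11); offset now 15 = byte 1 bit 7; 9 bits remain
Read 4: bits[15:22] width=7 -> value=49 (bin 0110001); offset now 22 = byte 2 bit 6; 2 bits remain

Answer: 2 1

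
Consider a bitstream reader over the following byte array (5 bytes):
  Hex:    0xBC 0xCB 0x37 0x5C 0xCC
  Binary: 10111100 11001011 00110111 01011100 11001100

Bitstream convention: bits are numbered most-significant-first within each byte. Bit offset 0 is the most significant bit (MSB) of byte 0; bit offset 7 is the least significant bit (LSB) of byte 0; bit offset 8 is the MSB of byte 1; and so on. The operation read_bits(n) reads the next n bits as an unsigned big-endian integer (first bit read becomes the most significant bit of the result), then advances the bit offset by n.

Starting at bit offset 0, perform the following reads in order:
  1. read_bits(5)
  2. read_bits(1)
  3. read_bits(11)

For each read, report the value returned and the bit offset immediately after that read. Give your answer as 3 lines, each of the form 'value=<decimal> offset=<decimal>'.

Answer: value=23 offset=5
value=1 offset=6
value=406 offset=17

Derivation:
Read 1: bits[0:5] width=5 -> value=23 (bin 10111); offset now 5 = byte 0 bit 5; 35 bits remain
Read 2: bits[5:6] width=1 -> value=1 (bin 1); offset now 6 = byte 0 bit 6; 34 bits remain
Read 3: bits[6:17] width=11 -> value=406 (bin 00110010110); offset now 17 = byte 2 bit 1; 23 bits remain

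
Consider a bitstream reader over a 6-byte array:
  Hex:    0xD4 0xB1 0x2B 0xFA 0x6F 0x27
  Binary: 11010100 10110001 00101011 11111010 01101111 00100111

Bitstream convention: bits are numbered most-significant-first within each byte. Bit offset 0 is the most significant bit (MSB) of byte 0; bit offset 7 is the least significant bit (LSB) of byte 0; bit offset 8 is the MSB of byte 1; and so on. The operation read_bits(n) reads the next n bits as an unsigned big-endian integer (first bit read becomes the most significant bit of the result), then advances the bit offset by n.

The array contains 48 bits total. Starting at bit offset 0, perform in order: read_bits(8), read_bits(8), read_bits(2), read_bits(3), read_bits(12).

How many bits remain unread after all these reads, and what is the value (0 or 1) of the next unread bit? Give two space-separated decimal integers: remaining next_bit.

Read 1: bits[0:8] width=8 -> value=212 (bin 11010100); offset now 8 = byte 1 bit 0; 40 bits remain
Read 2: bits[8:16] width=8 -> value=177 (bin 10110001); offset now 16 = byte 2 bit 0; 32 bits remain
Read 3: bits[16:18] width=2 -> value=0 (bin 00); offset now 18 = byte 2 bit 2; 30 bits remain
Read 4: bits[18:21] width=3 -> value=5 (bin 101); offset now 21 = byte 2 bit 5; 27 bits remain
Read 5: bits[21:33] width=12 -> value=2036 (bin 011111110100); offset now 33 = byte 4 bit 1; 15 bits remain

Answer: 15 1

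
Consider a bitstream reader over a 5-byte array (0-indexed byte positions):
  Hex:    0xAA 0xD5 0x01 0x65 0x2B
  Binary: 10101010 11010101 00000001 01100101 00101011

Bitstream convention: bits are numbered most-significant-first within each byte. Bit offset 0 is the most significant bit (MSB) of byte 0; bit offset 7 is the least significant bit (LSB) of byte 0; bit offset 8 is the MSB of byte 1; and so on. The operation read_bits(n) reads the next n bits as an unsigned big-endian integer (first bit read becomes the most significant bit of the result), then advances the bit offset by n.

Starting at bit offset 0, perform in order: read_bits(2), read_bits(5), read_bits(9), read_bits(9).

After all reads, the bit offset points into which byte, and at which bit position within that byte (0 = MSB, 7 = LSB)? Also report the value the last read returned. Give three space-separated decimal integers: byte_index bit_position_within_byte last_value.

Read 1: bits[0:2] width=2 -> value=2 (bin 10); offset now 2 = byte 0 bit 2; 38 bits remain
Read 2: bits[2:7] width=5 -> value=21 (bin 10101); offset now 7 = byte 0 bit 7; 33 bits remain
Read 3: bits[7:16] width=9 -> value=213 (bin 011010101); offset now 16 = byte 2 bit 0; 24 bits remain
Read 4: bits[16:25] width=9 -> value=2 (bin 000000010); offset now 25 = byte 3 bit 1; 15 bits remain

Answer: 3 1 2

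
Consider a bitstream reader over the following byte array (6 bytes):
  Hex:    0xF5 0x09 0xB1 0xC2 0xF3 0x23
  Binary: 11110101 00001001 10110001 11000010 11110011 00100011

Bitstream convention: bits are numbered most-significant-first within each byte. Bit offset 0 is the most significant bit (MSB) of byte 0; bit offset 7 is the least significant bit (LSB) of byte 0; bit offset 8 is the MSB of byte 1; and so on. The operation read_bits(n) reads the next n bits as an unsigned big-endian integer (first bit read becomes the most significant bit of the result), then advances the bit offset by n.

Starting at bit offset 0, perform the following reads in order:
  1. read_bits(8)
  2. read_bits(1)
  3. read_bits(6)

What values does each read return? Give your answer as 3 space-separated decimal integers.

Answer: 245 0 4

Derivation:
Read 1: bits[0:8] width=8 -> value=245 (bin 11110101); offset now 8 = byte 1 bit 0; 40 bits remain
Read 2: bits[8:9] width=1 -> value=0 (bin 0); offset now 9 = byte 1 bit 1; 39 bits remain
Read 3: bits[9:15] width=6 -> value=4 (bin 000100); offset now 15 = byte 1 bit 7; 33 bits remain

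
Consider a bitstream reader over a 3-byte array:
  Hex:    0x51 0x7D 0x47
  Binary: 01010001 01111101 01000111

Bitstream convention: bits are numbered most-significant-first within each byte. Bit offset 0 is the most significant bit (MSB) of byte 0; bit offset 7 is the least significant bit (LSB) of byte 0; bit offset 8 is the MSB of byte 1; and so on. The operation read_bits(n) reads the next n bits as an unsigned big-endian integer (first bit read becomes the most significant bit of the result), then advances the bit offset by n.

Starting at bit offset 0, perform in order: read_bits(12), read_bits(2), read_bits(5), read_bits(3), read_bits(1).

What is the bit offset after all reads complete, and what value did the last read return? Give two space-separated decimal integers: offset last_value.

Answer: 23 1

Derivation:
Read 1: bits[0:12] width=12 -> value=1303 (bin 010100010111); offset now 12 = byte 1 bit 4; 12 bits remain
Read 2: bits[12:14] width=2 -> value=3 (bin 11); offset now 14 = byte 1 bit 6; 10 bits remain
Read 3: bits[14:19] width=5 -> value=10 (bin 01010); offset now 19 = byte 2 bit 3; 5 bits remain
Read 4: bits[19:22] width=3 -> value=1 (bin 001); offset now 22 = byte 2 bit 6; 2 bits remain
Read 5: bits[22:23] width=1 -> value=1 (bin 1); offset now 23 = byte 2 bit 7; 1 bits remain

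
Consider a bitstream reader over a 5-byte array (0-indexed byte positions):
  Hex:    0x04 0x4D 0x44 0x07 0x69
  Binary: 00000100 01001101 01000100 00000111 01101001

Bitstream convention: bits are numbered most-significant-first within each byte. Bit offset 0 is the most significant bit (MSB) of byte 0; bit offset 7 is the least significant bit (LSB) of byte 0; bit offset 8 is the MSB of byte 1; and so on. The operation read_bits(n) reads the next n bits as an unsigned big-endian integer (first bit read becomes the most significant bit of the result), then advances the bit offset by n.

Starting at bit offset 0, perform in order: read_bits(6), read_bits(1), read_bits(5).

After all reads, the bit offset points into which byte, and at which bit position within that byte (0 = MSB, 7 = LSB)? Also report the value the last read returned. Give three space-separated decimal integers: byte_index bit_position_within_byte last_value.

Read 1: bits[0:6] width=6 -> value=1 (bin 000001); offset now 6 = byte 0 bit 6; 34 bits remain
Read 2: bits[6:7] width=1 -> value=0 (bin 0); offset now 7 = byte 0 bit 7; 33 bits remain
Read 3: bits[7:12] width=5 -> value=4 (bin 00100); offset now 12 = byte 1 bit 4; 28 bits remain

Answer: 1 4 4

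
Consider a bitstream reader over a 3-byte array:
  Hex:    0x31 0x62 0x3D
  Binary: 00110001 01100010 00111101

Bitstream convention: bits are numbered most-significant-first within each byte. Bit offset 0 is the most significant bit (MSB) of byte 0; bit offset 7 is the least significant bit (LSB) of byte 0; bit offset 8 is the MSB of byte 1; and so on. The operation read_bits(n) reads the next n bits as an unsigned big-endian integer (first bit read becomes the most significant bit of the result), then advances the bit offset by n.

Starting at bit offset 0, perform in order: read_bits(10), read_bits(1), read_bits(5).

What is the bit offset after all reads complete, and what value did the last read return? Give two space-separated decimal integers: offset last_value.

Answer: 16 2

Derivation:
Read 1: bits[0:10] width=10 -> value=197 (bin 0011000101); offset now 10 = byte 1 bit 2; 14 bits remain
Read 2: bits[10:11] width=1 -> value=1 (bin 1); offset now 11 = byte 1 bit 3; 13 bits remain
Read 3: bits[11:16] width=5 -> value=2 (bin 00010); offset now 16 = byte 2 bit 0; 8 bits remain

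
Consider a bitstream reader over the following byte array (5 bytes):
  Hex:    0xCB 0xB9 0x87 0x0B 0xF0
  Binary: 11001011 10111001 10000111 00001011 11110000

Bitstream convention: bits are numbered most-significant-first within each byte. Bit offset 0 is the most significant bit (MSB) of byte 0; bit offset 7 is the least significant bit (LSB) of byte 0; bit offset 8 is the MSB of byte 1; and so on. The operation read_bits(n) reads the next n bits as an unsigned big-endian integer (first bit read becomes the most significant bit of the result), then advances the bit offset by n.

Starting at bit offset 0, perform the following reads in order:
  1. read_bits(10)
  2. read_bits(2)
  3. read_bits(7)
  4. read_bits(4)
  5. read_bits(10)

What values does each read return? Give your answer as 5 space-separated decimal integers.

Answer: 814 3 76 3 535

Derivation:
Read 1: bits[0:10] width=10 -> value=814 (bin 1100101110); offset now 10 = byte 1 bit 2; 30 bits remain
Read 2: bits[10:12] width=2 -> value=3 (bin 11); offset now 12 = byte 1 bit 4; 28 bits remain
Read 3: bits[12:19] width=7 -> value=76 (bin 1001100); offset now 19 = byte 2 bit 3; 21 bits remain
Read 4: bits[19:23] width=4 -> value=3 (bin 0011); offset now 23 = byte 2 bit 7; 17 bits remain
Read 5: bits[23:33] width=10 -> value=535 (bin 1000010111); offset now 33 = byte 4 bit 1; 7 bits remain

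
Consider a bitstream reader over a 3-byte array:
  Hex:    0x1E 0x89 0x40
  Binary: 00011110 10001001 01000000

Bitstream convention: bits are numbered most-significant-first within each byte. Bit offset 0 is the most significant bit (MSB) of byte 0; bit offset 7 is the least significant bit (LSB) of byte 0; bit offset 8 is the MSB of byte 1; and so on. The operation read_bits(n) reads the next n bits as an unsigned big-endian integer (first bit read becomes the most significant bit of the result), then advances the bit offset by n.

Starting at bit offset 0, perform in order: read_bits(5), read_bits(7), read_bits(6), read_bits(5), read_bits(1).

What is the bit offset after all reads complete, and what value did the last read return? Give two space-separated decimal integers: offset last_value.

Answer: 24 0

Derivation:
Read 1: bits[0:5] width=5 -> value=3 (bin 00011); offset now 5 = byte 0 bit 5; 19 bits remain
Read 2: bits[5:12] width=7 -> value=104 (bin 1101000); offset now 12 = byte 1 bit 4; 12 bits remain
Read 3: bits[12:18] width=6 -> value=37 (bin 100101); offset now 18 = byte 2 bit 2; 6 bits remain
Read 4: bits[18:23] width=5 -> value=0 (bin 00000); offset now 23 = byte 2 bit 7; 1 bits remain
Read 5: bits[23:24] width=1 -> value=0 (bin 0); offset now 24 = byte 3 bit 0; 0 bits remain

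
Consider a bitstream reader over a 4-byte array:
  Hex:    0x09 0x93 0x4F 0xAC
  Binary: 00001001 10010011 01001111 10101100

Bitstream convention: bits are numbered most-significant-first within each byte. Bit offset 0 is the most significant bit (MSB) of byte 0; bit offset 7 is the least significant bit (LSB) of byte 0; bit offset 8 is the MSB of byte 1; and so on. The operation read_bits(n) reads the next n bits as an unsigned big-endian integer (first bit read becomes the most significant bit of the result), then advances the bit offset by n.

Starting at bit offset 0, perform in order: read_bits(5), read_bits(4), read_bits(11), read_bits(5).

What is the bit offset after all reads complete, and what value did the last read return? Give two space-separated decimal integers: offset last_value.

Read 1: bits[0:5] width=5 -> value=1 (bin 00001); offset now 5 = byte 0 bit 5; 27 bits remain
Read 2: bits[5:9] width=4 -> value=3 (bin 0011); offset now 9 = byte 1 bit 1; 23 bits remain
Read 3: bits[9:20] width=11 -> value=308 (bin 00100110100); offset now 20 = byte 2 bit 4; 12 bits remain
Read 4: bits[20:25] width=5 -> value=31 (bin 11111); offset now 25 = byte 3 bit 1; 7 bits remain

Answer: 25 31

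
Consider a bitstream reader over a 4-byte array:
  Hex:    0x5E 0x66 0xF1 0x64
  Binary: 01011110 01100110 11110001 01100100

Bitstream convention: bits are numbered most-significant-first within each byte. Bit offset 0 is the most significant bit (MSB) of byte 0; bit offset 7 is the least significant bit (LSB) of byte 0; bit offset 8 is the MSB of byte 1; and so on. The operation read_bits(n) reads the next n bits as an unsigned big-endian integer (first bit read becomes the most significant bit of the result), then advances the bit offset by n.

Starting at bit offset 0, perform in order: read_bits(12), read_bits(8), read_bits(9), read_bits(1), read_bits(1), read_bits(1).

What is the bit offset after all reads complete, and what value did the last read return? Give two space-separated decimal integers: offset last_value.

Read 1: bits[0:12] width=12 -> value=1510 (bin 010111100110); offset now 12 = byte 1 bit 4; 20 bits remain
Read 2: bits[12:20] width=8 -> value=111 (bin 01101111); offset now 20 = byte 2 bit 4; 12 bits remain
Read 3: bits[20:29] width=9 -> value=44 (bin 000101100); offset now 29 = byte 3 bit 5; 3 bits remain
Read 4: bits[29:30] width=1 -> value=1 (bin 1); offset now 30 = byte 3 bit 6; 2 bits remain
Read 5: bits[30:31] width=1 -> value=0 (bin 0); offset now 31 = byte 3 bit 7; 1 bits remain
Read 6: bits[31:32] width=1 -> value=0 (bin 0); offset now 32 = byte 4 bit 0; 0 bits remain

Answer: 32 0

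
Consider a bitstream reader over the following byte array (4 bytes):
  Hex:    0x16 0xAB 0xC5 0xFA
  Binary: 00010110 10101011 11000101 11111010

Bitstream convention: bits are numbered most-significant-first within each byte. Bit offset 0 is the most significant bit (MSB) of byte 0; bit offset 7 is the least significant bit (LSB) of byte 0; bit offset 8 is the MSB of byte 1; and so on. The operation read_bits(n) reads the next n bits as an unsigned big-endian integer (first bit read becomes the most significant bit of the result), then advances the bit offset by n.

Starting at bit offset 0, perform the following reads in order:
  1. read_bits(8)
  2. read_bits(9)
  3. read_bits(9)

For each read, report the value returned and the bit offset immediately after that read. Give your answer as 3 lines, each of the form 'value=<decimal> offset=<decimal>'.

Read 1: bits[0:8] width=8 -> value=22 (bin 00010110); offset now 8 = byte 1 bit 0; 24 bits remain
Read 2: bits[8:17] width=9 -> value=343 (bin 101010111); offset now 17 = byte 2 bit 1; 15 bits remain
Read 3: bits[17:26] width=9 -> value=279 (bin 100010111); offset now 26 = byte 3 bit 2; 6 bits remain

Answer: value=22 offset=8
value=343 offset=17
value=279 offset=26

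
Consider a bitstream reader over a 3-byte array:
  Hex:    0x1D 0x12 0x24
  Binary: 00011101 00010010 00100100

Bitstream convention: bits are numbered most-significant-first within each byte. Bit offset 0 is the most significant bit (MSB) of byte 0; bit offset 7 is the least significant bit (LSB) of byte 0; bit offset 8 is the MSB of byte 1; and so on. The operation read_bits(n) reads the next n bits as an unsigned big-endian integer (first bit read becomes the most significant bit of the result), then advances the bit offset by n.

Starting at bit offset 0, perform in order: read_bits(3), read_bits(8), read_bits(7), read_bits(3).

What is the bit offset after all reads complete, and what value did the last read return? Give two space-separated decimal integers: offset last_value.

Answer: 21 4

Derivation:
Read 1: bits[0:3] width=3 -> value=0 (bin 000); offset now 3 = byte 0 bit 3; 21 bits remain
Read 2: bits[3:11] width=8 -> value=232 (bin 11101000); offset now 11 = byte 1 bit 3; 13 bits remain
Read 3: bits[11:18] width=7 -> value=72 (bin 1001000); offset now 18 = byte 2 bit 2; 6 bits remain
Read 4: bits[18:21] width=3 -> value=4 (bin 100); offset now 21 = byte 2 bit 5; 3 bits remain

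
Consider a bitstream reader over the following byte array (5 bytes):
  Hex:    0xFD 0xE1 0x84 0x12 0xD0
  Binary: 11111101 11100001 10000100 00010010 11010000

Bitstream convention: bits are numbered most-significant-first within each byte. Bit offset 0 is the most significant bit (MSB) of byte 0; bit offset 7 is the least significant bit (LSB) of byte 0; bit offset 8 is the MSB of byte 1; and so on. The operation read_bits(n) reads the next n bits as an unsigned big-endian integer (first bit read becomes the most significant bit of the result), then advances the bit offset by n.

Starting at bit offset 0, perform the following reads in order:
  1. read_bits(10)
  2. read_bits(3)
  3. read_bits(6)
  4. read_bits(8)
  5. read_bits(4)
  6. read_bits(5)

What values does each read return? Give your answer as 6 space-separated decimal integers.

Read 1: bits[0:10] width=10 -> value=1015 (bin 1111110111); offset now 10 = byte 1 bit 2; 30 bits remain
Read 2: bits[10:13] width=3 -> value=4 (bin 100); offset now 13 = byte 1 bit 5; 27 bits remain
Read 3: bits[13:19] width=6 -> value=12 (bin 001100); offset now 19 = byte 2 bit 3; 21 bits remain
Read 4: bits[19:27] width=8 -> value=32 (bin 00100000); offset now 27 = byte 3 bit 3; 13 bits remain
Read 5: bits[27:31] width=4 -> value=9 (bin 1001); offset now 31 = byte 3 bit 7; 9 bits remain
Read 6: bits[31:36] width=5 -> value=13 (bin 01101); offset now 36 = byte 4 bit 4; 4 bits remain

Answer: 1015 4 12 32 9 13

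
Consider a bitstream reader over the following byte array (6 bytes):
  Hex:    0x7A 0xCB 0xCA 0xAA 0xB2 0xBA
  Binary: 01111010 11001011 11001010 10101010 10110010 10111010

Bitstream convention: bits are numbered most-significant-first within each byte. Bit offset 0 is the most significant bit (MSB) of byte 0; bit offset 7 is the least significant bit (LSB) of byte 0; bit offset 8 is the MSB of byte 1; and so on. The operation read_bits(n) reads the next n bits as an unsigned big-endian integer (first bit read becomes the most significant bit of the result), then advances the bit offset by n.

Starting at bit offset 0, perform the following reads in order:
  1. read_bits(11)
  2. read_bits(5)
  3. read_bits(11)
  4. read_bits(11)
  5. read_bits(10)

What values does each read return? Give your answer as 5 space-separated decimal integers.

Read 1: bits[0:11] width=11 -> value=982 (bin 01111010110); offset now 11 = byte 1 bit 3; 37 bits remain
Read 2: bits[11:16] width=5 -> value=11 (bin 01011); offset now 16 = byte 2 bit 0; 32 bits remain
Read 3: bits[16:27] width=11 -> value=1621 (bin 11001010101); offset now 27 = byte 3 bit 3; 21 bits remain
Read 4: bits[27:38] width=11 -> value=684 (bin 01010101100); offset now 38 = byte 4 bit 6; 10 bits remain
Read 5: bits[38:48] width=10 -> value=698 (bin 1010111010); offset now 48 = byte 6 bit 0; 0 bits remain

Answer: 982 11 1621 684 698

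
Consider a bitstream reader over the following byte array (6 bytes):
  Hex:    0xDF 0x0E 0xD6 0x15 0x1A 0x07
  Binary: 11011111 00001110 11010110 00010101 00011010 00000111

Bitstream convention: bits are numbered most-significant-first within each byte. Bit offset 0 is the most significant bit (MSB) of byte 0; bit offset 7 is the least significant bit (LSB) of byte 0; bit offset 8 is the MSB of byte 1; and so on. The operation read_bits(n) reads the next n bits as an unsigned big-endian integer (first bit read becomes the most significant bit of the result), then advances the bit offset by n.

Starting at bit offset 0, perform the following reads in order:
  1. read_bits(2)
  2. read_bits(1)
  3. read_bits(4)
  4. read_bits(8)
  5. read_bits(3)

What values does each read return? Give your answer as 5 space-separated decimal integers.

Read 1: bits[0:2] width=2 -> value=3 (bin 11); offset now 2 = byte 0 bit 2; 46 bits remain
Read 2: bits[2:3] width=1 -> value=0 (bin 0); offset now 3 = byte 0 bit 3; 45 bits remain
Read 3: bits[3:7] width=4 -> value=15 (bin 1111); offset now 7 = byte 0 bit 7; 41 bits remain
Read 4: bits[7:15] width=8 -> value=135 (bin 10000111); offset now 15 = byte 1 bit 7; 33 bits remain
Read 5: bits[15:18] width=3 -> value=3 (bin 011); offset now 18 = byte 2 bit 2; 30 bits remain

Answer: 3 0 15 135 3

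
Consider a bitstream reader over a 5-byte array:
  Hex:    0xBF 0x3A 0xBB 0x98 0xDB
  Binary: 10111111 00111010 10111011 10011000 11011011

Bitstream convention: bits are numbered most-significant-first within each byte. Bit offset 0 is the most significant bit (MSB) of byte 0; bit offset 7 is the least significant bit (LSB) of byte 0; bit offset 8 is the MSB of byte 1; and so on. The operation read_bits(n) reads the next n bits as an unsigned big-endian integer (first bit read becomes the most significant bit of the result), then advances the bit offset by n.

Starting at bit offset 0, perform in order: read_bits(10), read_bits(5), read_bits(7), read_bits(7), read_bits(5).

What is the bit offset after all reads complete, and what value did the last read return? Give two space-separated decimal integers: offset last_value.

Answer: 34 3

Derivation:
Read 1: bits[0:10] width=10 -> value=764 (bin 1011111100); offset now 10 = byte 1 bit 2; 30 bits remain
Read 2: bits[10:15] width=5 -> value=29 (bin 11101); offset now 15 = byte 1 bit 7; 25 bits remain
Read 3: bits[15:22] width=7 -> value=46 (bin 0101110); offset now 22 = byte 2 bit 6; 18 bits remain
Read 4: bits[22:29] width=7 -> value=115 (bin 1110011); offset now 29 = byte 3 bit 5; 11 bits remain
Read 5: bits[29:34] width=5 -> value=3 (bin 00011); offset now 34 = byte 4 bit 2; 6 bits remain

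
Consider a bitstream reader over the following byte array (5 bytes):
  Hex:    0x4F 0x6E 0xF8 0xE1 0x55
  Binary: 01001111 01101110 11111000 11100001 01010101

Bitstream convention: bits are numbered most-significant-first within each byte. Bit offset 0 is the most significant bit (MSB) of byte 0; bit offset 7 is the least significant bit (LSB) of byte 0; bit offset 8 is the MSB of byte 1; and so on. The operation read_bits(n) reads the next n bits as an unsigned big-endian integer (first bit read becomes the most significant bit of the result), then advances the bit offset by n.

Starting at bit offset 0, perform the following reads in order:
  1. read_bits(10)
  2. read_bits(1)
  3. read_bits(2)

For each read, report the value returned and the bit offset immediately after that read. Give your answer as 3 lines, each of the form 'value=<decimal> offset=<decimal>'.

Read 1: bits[0:10] width=10 -> value=317 (bin 0100111101); offset now 10 = byte 1 bit 2; 30 bits remain
Read 2: bits[10:11] width=1 -> value=1 (bin 1); offset now 11 = byte 1 bit 3; 29 bits remain
Read 3: bits[11:13] width=2 -> value=1 (bin 01); offset now 13 = byte 1 bit 5; 27 bits remain

Answer: value=317 offset=10
value=1 offset=11
value=1 offset=13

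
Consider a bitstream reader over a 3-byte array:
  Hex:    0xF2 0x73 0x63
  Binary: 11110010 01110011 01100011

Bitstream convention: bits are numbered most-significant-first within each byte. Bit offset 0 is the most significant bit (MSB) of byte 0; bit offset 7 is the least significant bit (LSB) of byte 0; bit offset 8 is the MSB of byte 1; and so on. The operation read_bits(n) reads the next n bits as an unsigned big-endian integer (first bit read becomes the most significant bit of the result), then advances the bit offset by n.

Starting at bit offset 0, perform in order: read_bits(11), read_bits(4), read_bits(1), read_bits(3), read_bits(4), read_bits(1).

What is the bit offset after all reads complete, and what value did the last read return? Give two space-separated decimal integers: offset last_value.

Answer: 24 1

Derivation:
Read 1: bits[0:11] width=11 -> value=1939 (bin 11110010011); offset now 11 = byte 1 bit 3; 13 bits remain
Read 2: bits[11:15] width=4 -> value=9 (bin 1001); offset now 15 = byte 1 bit 7; 9 bits remain
Read 3: bits[15:16] width=1 -> value=1 (bin 1); offset now 16 = byte 2 bit 0; 8 bits remain
Read 4: bits[16:19] width=3 -> value=3 (bin 011); offset now 19 = byte 2 bit 3; 5 bits remain
Read 5: bits[19:23] width=4 -> value=1 (bin 0001); offset now 23 = byte 2 bit 7; 1 bits remain
Read 6: bits[23:24] width=1 -> value=1 (bin 1); offset now 24 = byte 3 bit 0; 0 bits remain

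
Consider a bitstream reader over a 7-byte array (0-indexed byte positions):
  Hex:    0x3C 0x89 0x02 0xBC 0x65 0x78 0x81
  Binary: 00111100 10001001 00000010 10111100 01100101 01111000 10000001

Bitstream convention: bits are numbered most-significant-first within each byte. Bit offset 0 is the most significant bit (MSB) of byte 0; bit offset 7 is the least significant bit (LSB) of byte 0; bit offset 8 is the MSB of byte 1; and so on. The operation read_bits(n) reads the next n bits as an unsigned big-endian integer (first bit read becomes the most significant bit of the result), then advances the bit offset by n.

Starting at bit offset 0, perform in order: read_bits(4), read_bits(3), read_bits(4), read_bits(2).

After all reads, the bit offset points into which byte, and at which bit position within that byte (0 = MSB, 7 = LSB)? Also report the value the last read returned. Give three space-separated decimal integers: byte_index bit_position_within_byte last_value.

Answer: 1 5 1

Derivation:
Read 1: bits[0:4] width=4 -> value=3 (bin 0011); offset now 4 = byte 0 bit 4; 52 bits remain
Read 2: bits[4:7] width=3 -> value=6 (bin 110); offset now 7 = byte 0 bit 7; 49 bits remain
Read 3: bits[7:11] width=4 -> value=4 (bin 0100); offset now 11 = byte 1 bit 3; 45 bits remain
Read 4: bits[11:13] width=2 -> value=1 (bin 01); offset now 13 = byte 1 bit 5; 43 bits remain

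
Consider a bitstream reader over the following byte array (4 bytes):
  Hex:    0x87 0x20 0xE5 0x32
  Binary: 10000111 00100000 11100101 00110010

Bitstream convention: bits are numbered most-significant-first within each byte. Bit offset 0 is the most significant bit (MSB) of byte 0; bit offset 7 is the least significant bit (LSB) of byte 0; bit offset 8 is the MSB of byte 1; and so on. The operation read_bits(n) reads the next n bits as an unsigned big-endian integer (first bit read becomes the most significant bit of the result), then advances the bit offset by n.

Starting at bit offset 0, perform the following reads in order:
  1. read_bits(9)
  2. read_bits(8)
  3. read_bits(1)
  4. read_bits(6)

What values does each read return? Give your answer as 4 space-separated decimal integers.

Answer: 270 65 1 37

Derivation:
Read 1: bits[0:9] width=9 -> value=270 (bin 100001110); offset now 9 = byte 1 bit 1; 23 bits remain
Read 2: bits[9:17] width=8 -> value=65 (bin 01000001); offset now 17 = byte 2 bit 1; 15 bits remain
Read 3: bits[17:18] width=1 -> value=1 (bin 1); offset now 18 = byte 2 bit 2; 14 bits remain
Read 4: bits[18:24] width=6 -> value=37 (bin 100101); offset now 24 = byte 3 bit 0; 8 bits remain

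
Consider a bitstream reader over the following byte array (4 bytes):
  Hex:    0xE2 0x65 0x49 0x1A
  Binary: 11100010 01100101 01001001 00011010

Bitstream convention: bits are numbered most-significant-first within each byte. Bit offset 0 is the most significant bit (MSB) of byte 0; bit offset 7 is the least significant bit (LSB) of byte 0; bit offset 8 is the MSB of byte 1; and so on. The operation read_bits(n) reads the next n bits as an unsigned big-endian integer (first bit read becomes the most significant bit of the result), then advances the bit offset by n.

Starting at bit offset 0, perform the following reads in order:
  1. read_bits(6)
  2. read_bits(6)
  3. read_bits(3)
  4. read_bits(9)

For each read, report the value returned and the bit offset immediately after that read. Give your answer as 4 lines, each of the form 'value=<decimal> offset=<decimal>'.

Answer: value=56 offset=6
value=38 offset=12
value=2 offset=15
value=329 offset=24

Derivation:
Read 1: bits[0:6] width=6 -> value=56 (bin 111000); offset now 6 = byte 0 bit 6; 26 bits remain
Read 2: bits[6:12] width=6 -> value=38 (bin 100110); offset now 12 = byte 1 bit 4; 20 bits remain
Read 3: bits[12:15] width=3 -> value=2 (bin 010); offset now 15 = byte 1 bit 7; 17 bits remain
Read 4: bits[15:24] width=9 -> value=329 (bin 101001001); offset now 24 = byte 3 bit 0; 8 bits remain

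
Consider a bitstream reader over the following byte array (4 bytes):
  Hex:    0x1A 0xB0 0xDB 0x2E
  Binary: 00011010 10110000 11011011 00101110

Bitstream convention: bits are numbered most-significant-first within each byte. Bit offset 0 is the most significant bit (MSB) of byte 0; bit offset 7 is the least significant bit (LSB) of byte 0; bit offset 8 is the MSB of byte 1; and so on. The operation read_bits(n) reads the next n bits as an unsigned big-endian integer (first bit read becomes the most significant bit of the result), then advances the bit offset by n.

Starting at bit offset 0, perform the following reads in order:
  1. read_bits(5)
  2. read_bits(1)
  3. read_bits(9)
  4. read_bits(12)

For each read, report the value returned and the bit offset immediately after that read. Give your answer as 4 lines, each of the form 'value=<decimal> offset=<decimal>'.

Answer: value=3 offset=5
value=0 offset=6
value=344 offset=15
value=1753 offset=27

Derivation:
Read 1: bits[0:5] width=5 -> value=3 (bin 00011); offset now 5 = byte 0 bit 5; 27 bits remain
Read 2: bits[5:6] width=1 -> value=0 (bin 0); offset now 6 = byte 0 bit 6; 26 bits remain
Read 3: bits[6:15] width=9 -> value=344 (bin 101011000); offset now 15 = byte 1 bit 7; 17 bits remain
Read 4: bits[15:27] width=12 -> value=1753 (bin 011011011001); offset now 27 = byte 3 bit 3; 5 bits remain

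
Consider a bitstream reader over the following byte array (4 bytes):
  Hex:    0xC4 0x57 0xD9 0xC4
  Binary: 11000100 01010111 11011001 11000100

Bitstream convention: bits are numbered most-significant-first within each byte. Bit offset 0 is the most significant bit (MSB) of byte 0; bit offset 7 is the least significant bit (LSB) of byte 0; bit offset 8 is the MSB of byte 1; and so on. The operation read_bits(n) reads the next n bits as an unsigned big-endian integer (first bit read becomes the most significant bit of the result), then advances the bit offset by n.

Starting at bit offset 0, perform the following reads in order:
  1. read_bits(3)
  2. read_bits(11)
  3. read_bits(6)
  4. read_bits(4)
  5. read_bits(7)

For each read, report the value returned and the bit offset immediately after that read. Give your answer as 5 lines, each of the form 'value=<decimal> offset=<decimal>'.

Answer: value=6 offset=3
value=277 offset=14
value=61 offset=20
value=9 offset=24
value=98 offset=31

Derivation:
Read 1: bits[0:3] width=3 -> value=6 (bin 110); offset now 3 = byte 0 bit 3; 29 bits remain
Read 2: bits[3:14] width=11 -> value=277 (bin 00100010101); offset now 14 = byte 1 bit 6; 18 bits remain
Read 3: bits[14:20] width=6 -> value=61 (bin 111101); offset now 20 = byte 2 bit 4; 12 bits remain
Read 4: bits[20:24] width=4 -> value=9 (bin 1001); offset now 24 = byte 3 bit 0; 8 bits remain
Read 5: bits[24:31] width=7 -> value=98 (bin 1100010); offset now 31 = byte 3 bit 7; 1 bits remain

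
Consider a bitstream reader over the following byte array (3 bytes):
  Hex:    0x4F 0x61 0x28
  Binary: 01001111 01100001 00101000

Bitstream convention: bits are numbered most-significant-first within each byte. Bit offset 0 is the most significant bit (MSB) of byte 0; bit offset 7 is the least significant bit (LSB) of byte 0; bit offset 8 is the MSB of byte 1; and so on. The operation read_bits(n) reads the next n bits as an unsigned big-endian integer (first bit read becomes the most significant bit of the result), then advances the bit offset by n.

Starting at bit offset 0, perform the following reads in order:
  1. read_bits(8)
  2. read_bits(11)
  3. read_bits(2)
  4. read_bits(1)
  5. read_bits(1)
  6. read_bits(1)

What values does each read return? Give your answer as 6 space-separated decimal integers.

Read 1: bits[0:8] width=8 -> value=79 (bin 01001111); offset now 8 = byte 1 bit 0; 16 bits remain
Read 2: bits[8:19] width=11 -> value=777 (bin 01100001001); offset now 19 = byte 2 bit 3; 5 bits remain
Read 3: bits[19:21] width=2 -> value=1 (bin 01); offset now 21 = byte 2 bit 5; 3 bits remain
Read 4: bits[21:22] width=1 -> value=0 (bin 0); offset now 22 = byte 2 bit 6; 2 bits remain
Read 5: bits[22:23] width=1 -> value=0 (bin 0); offset now 23 = byte 2 bit 7; 1 bits remain
Read 6: bits[23:24] width=1 -> value=0 (bin 0); offset now 24 = byte 3 bit 0; 0 bits remain

Answer: 79 777 1 0 0 0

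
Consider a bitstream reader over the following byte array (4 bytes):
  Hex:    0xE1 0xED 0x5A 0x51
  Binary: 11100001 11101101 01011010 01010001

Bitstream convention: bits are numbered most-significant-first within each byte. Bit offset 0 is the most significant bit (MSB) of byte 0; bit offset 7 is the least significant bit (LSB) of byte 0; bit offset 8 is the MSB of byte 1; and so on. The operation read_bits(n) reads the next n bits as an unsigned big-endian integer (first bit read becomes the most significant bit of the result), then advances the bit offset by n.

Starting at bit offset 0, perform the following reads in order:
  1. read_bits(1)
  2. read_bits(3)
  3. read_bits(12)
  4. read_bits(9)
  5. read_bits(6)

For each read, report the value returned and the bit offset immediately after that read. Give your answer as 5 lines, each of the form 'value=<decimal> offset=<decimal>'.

Read 1: bits[0:1] width=1 -> value=1 (bin 1); offset now 1 = byte 0 bit 1; 31 bits remain
Read 2: bits[1:4] width=3 -> value=6 (bin 110); offset now 4 = byte 0 bit 4; 28 bits remain
Read 3: bits[4:16] width=12 -> value=493 (bin 000111101101); offset now 16 = byte 2 bit 0; 16 bits remain
Read 4: bits[16:25] width=9 -> value=180 (bin 010110100); offset now 25 = byte 3 bit 1; 7 bits remain
Read 5: bits[25:31] width=6 -> value=40 (bin 101000); offset now 31 = byte 3 bit 7; 1 bits remain

Answer: value=1 offset=1
value=6 offset=4
value=493 offset=16
value=180 offset=25
value=40 offset=31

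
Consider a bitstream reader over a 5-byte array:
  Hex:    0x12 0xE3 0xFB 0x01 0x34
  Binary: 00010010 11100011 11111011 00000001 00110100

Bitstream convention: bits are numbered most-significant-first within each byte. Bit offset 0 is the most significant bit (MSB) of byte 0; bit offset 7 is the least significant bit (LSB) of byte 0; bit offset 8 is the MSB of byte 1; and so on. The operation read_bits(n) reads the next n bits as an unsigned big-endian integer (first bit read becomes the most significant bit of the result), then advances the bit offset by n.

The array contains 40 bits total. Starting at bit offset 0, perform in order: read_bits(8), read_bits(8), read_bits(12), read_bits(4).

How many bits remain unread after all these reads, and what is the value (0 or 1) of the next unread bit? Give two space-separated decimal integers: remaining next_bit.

Answer: 8 0

Derivation:
Read 1: bits[0:8] width=8 -> value=18 (bin 00010010); offset now 8 = byte 1 bit 0; 32 bits remain
Read 2: bits[8:16] width=8 -> value=227 (bin 11100011); offset now 16 = byte 2 bit 0; 24 bits remain
Read 3: bits[16:28] width=12 -> value=4016 (bin 111110110000); offset now 28 = byte 3 bit 4; 12 bits remain
Read 4: bits[28:32] width=4 -> value=1 (bin 0001); offset now 32 = byte 4 bit 0; 8 bits remain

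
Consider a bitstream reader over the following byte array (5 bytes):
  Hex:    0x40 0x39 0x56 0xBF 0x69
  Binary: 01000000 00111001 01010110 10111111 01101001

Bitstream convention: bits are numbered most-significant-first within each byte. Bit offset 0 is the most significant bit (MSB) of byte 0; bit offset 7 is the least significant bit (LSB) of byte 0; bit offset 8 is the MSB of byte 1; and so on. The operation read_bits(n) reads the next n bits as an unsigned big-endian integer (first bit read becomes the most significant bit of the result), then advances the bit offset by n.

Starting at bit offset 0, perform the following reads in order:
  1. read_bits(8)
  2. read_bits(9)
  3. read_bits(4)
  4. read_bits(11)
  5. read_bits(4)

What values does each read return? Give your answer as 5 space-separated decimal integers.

Read 1: bits[0:8] width=8 -> value=64 (bin 01000000); offset now 8 = byte 1 bit 0; 32 bits remain
Read 2: bits[8:17] width=9 -> value=114 (bin 001110010); offset now 17 = byte 2 bit 1; 23 bits remain
Read 3: bits[17:21] width=4 -> value=10 (bin 1010); offset now 21 = byte 2 bit 5; 19 bits remain
Read 4: bits[21:32] width=11 -> value=1727 (bin 11010111111); offset now 32 = byte 4 bit 0; 8 bits remain
Read 5: bits[32:36] width=4 -> value=6 (bin 0110); offset now 36 = byte 4 bit 4; 4 bits remain

Answer: 64 114 10 1727 6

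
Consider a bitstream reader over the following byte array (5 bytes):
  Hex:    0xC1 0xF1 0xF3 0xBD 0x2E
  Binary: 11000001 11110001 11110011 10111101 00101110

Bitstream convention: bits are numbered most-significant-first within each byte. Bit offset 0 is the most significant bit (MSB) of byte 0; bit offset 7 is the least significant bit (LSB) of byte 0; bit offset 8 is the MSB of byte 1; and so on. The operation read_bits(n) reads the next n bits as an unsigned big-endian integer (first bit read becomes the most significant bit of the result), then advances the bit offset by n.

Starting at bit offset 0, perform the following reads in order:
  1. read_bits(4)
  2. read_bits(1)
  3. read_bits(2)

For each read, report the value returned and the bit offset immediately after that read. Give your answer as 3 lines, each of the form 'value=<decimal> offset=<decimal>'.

Answer: value=12 offset=4
value=0 offset=5
value=0 offset=7

Derivation:
Read 1: bits[0:4] width=4 -> value=12 (bin 1100); offset now 4 = byte 0 bit 4; 36 bits remain
Read 2: bits[4:5] width=1 -> value=0 (bin 0); offset now 5 = byte 0 bit 5; 35 bits remain
Read 3: bits[5:7] width=2 -> value=0 (bin 00); offset now 7 = byte 0 bit 7; 33 bits remain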